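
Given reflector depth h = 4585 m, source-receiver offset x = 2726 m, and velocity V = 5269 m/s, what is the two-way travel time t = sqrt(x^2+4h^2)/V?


x^2 + 4h^2 = 2726^2 + 4*4585^2 = 7431076 + 84088900 = 91519976
sqrt(91519976) = 9566.6073
t = 9566.6073 / 5269 = 1.8156 s

1.8156


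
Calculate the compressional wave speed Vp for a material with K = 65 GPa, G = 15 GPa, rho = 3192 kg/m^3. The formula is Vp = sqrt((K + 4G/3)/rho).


First compute the effective modulus:
K + 4G/3 = 65e9 + 4*15e9/3 = 85000000000.0 Pa
Then divide by density:
85000000000.0 / 3192 = 26629072.6817 Pa/(kg/m^3)
Take the square root:
Vp = sqrt(26629072.6817) = 5160.34 m/s

5160.34


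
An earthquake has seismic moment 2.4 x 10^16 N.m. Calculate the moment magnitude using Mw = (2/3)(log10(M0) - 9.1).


log10(M0) = log10(2.4 x 10^16) = 16.3802
Mw = 2/3 * (16.3802 - 9.1)
= 2/3 * 7.2802
= 4.85

4.85


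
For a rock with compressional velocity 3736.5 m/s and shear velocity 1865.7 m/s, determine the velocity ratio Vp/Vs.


Vp/Vs = 3736.5 / 1865.7
= 2.0027

2.0027


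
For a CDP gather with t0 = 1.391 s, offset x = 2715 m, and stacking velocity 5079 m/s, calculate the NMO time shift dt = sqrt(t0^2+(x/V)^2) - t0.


x/Vnmo = 2715/5079 = 0.534554
(x/Vnmo)^2 = 0.285748
t0^2 = 1.934881
sqrt(1.934881 + 0.285748) = 1.490178
dt = 1.490178 - 1.391 = 0.099178

0.099178


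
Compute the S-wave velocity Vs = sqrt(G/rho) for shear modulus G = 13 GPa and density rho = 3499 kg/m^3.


Convert G to Pa: G = 13e9 Pa
Compute G/rho = 13e9 / 3499 = 3715347.2421
Vs = sqrt(3715347.2421) = 1927.52 m/s

1927.52


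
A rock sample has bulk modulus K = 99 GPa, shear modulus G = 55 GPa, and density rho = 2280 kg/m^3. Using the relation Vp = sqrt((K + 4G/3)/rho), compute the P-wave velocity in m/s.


First compute the effective modulus:
K + 4G/3 = 99e9 + 4*55e9/3 = 172333333333.33 Pa
Then divide by density:
172333333333.33 / 2280 = 75584795.3216 Pa/(kg/m^3)
Take the square root:
Vp = sqrt(75584795.3216) = 8693.95 m/s

8693.95


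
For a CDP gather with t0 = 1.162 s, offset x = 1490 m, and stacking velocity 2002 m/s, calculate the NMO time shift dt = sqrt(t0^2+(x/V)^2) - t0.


x/Vnmo = 1490/2002 = 0.744256
(x/Vnmo)^2 = 0.553917
t0^2 = 1.350244
sqrt(1.350244 + 0.553917) = 1.379913
dt = 1.379913 - 1.162 = 0.217913

0.217913


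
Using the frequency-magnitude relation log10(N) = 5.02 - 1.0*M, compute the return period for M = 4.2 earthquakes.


log10(N) = 5.02 - 1.0*4.2 = 0.82
N = 10^0.82 = 6.606934
T = 1/N = 1/6.606934 = 0.1514 years

0.1514


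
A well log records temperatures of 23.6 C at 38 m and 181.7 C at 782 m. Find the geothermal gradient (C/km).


dT = 181.7 - 23.6 = 158.1 C
dz = 782 - 38 = 744 m
gradient = dT/dz * 1000 = 158.1/744 * 1000 = 212.5 C/km

212.5


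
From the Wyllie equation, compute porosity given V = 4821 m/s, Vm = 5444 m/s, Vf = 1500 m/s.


1/V - 1/Vm = 1/4821 - 1/5444 = 2.374e-05
1/Vf - 1/Vm = 1/1500 - 1/5444 = 0.00048298
phi = 2.374e-05 / 0.00048298 = 0.0491

0.0491


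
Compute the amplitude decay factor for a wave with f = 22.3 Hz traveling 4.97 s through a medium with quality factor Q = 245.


pi*f*t/Q = pi*22.3*4.97/245 = 1.421167
A/A0 = exp(-1.421167) = 0.241432

0.241432


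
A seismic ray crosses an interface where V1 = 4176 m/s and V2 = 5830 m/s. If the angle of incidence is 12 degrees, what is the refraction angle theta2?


sin(theta1) = sin(12 deg) = 0.207912
sin(theta2) = V2/V1 * sin(theta1) = 5830/4176 * 0.207912 = 0.29026
theta2 = arcsin(0.29026) = 16.8735 degrees

16.8735


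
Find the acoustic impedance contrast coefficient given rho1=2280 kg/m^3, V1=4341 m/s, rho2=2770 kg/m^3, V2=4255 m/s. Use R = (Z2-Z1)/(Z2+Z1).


Z1 = 2280 * 4341 = 9897480
Z2 = 2770 * 4255 = 11786350
R = (11786350 - 9897480) / (11786350 + 9897480) = 1888870 / 21683830 = 0.0871

0.0871


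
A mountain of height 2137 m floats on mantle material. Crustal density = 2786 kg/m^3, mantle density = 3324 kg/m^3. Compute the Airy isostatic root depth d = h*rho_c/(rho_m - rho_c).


rho_m - rho_c = 3324 - 2786 = 538
d = 2137 * 2786 / 538
= 5953682 / 538
= 11066.32 m

11066.32


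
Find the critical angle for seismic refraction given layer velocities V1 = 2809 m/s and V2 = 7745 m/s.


V1/V2 = 2809/7745 = 0.362686
theta_c = arcsin(0.362686) = 21.2652 degrees

21.2652


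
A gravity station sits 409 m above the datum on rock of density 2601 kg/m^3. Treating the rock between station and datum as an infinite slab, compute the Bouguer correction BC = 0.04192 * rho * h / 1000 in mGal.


BC = 0.04192 * rho * h / 1000
= 0.04192 * 2601 * 409 / 1000
= 44.5949 mGal

44.5949


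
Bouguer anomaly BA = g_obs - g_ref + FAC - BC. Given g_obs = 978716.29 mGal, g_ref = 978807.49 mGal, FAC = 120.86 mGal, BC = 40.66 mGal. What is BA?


BA = g_obs - g_ref + FAC - BC
= 978716.29 - 978807.49 + 120.86 - 40.66
= -11.0 mGal

-11.0


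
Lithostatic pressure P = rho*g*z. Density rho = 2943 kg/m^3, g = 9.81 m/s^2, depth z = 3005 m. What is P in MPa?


P = rho * g * z / 1e6
= 2943 * 9.81 * 3005 / 1e6
= 86756844.15 / 1e6
= 86.7568 MPa

86.7568


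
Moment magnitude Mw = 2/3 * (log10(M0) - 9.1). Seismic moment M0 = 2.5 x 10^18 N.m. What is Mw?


log10(M0) = log10(2.5 x 10^18) = 18.3979
Mw = 2/3 * (18.3979 - 9.1)
= 2/3 * 9.2979
= 6.2

6.2


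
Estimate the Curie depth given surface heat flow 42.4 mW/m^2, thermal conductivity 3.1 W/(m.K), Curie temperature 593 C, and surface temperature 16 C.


T_Curie - T_surf = 593 - 16 = 577 C
Convert q to W/m^2: 42.4 mW/m^2 = 0.0424 W/m^2
d = 577 * 3.1 / 0.0424 = 42186.32 m

42186.32


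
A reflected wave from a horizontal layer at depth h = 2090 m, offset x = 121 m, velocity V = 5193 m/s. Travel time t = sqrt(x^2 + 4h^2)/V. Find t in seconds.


x^2 + 4h^2 = 121^2 + 4*2090^2 = 14641 + 17472400 = 17487041
sqrt(17487041) = 4181.7509
t = 4181.7509 / 5193 = 0.8053 s

0.8053


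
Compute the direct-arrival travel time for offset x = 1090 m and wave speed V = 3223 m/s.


t = x / V
= 1090 / 3223
= 0.3382 s

0.3382


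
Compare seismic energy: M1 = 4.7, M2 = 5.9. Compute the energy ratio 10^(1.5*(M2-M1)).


M2 - M1 = 5.9 - 4.7 = 1.2
1.5 * 1.2 = 1.8
ratio = 10^1.8 = 63.1

63.1


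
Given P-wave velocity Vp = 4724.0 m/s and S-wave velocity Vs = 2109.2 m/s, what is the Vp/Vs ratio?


Vp/Vs = 4724.0 / 2109.2
= 2.2397

2.2397


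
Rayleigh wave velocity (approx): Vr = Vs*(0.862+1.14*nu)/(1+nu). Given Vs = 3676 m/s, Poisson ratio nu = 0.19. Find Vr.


Numerator factor = 0.862 + 1.14*0.19 = 1.0786
Denominator = 1 + 0.19 = 1.19
Vr = 3676 * 1.0786 / 1.19 = 3331.88 m/s

3331.88


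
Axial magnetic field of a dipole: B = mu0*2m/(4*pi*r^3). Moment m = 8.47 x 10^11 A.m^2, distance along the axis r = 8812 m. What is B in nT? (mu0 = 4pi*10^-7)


m = 8.47 x 10^11 = 847000000000 A.m^2
2m = 1694000000000 A.m^2
r^3 = 8812^3 = 684263643328
B = (4pi*10^-7) * 1694000000000 / (4*pi * 684263643328) * 1e9
= 2128743.182072 / 8598710539991.33 * 1e9
= 247.5654 nT

247.5654


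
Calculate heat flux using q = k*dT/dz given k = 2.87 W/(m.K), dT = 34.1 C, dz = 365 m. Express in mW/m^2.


q = k * dT / dz * 1000
= 2.87 * 34.1 / 365 * 1000
= 0.268129 * 1000
= 268.1288 mW/m^2

268.1288


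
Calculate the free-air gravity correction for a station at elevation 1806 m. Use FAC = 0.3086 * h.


FAC = 0.3086 * h
= 0.3086 * 1806
= 557.3316 mGal

557.3316


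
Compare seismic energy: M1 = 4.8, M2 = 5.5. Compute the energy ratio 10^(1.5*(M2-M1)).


M2 - M1 = 5.5 - 4.8 = 0.7
1.5 * 0.7 = 1.05
ratio = 10^1.05 = 11.22

11.22


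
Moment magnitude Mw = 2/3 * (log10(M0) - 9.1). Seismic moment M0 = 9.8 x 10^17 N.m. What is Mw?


log10(M0) = log10(9.8 x 10^17) = 17.9912
Mw = 2/3 * (17.9912 - 9.1)
= 2/3 * 8.8912
= 5.93

5.93


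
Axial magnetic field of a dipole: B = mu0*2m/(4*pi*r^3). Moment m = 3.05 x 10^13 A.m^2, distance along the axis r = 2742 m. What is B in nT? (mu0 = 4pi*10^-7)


m = 3.05 x 10^13 = 30500000000000 A.m^2
2m = 61000000000000 A.m^2
r^3 = 2742^3 = 20615902488
B = (4pi*10^-7) * 61000000000000 / (4*pi * 20615902488) * 1e9
= 76654860.747591 / 259067071213.7 * 1e9
= 295888.0895 nT

295888.0895


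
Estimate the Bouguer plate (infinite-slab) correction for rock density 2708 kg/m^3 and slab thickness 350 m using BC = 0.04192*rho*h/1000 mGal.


BC = 0.04192 * rho * h / 1000
= 0.04192 * 2708 * 350 / 1000
= 39.7318 mGal

39.7318


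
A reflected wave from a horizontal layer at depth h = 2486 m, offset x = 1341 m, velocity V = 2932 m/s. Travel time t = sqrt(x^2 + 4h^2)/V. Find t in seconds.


x^2 + 4h^2 = 1341^2 + 4*2486^2 = 1798281 + 24720784 = 26519065
sqrt(26519065) = 5149.6665
t = 5149.6665 / 2932 = 1.7564 s

1.7564


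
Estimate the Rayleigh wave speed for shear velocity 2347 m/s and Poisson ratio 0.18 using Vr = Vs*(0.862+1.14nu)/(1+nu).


Numerator factor = 0.862 + 1.14*0.18 = 1.0672
Denominator = 1 + 0.18 = 1.18
Vr = 2347 * 1.0672 / 1.18 = 2122.64 m/s

2122.64


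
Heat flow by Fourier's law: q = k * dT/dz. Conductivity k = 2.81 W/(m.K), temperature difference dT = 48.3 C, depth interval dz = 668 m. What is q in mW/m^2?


q = k * dT / dz * 1000
= 2.81 * 48.3 / 668 * 1000
= 0.203178 * 1000
= 203.1781 mW/m^2

203.1781


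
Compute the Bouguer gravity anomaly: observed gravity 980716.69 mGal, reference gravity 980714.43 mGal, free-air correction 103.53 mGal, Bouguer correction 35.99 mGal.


BA = g_obs - g_ref + FAC - BC
= 980716.69 - 980714.43 + 103.53 - 35.99
= 69.8 mGal

69.8


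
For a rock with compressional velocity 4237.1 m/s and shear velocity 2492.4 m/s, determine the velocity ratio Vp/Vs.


Vp/Vs = 4237.1 / 2492.4
= 1.7

1.7


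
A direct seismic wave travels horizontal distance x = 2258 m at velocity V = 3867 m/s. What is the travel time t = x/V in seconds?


t = x / V
= 2258 / 3867
= 0.5839 s

0.5839


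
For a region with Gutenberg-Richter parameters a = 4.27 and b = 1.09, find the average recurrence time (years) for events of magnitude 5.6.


log10(N) = 4.27 - 1.09*5.6 = -1.834
N = 10^-1.834 = 0.014655
T = 1/N = 1/0.014655 = 68.2339 years

68.2339


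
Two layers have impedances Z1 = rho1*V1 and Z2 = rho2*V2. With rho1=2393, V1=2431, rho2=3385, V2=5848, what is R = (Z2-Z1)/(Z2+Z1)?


Z1 = 2393 * 2431 = 5817383
Z2 = 3385 * 5848 = 19795480
R = (19795480 - 5817383) / (19795480 + 5817383) = 13978097 / 25612863 = 0.5457

0.5457


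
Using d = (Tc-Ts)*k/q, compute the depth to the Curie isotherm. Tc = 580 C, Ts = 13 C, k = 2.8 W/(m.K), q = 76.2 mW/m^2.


T_Curie - T_surf = 580 - 13 = 567 C
Convert q to W/m^2: 76.2 mW/m^2 = 0.0762 W/m^2
d = 567 * 2.8 / 0.0762 = 20834.65 m

20834.65


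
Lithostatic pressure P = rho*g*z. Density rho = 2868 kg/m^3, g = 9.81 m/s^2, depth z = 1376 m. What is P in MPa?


P = rho * g * z / 1e6
= 2868 * 9.81 * 1376 / 1e6
= 38713870.08 / 1e6
= 38.7139 MPa

38.7139


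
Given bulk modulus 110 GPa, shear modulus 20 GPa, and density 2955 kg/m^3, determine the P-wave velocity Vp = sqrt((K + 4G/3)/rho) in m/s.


First compute the effective modulus:
K + 4G/3 = 110e9 + 4*20e9/3 = 136666666666.67 Pa
Then divide by density:
136666666666.67 / 2955 = 46249294.9803 Pa/(kg/m^3)
Take the square root:
Vp = sqrt(46249294.9803) = 6800.68 m/s

6800.68


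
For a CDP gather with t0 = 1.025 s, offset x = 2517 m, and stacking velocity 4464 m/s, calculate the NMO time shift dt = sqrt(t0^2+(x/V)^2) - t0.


x/Vnmo = 2517/4464 = 0.563844
(x/Vnmo)^2 = 0.31792
t0^2 = 1.050625
sqrt(1.050625 + 0.31792) = 1.169848
dt = 1.169848 - 1.025 = 0.144848

0.144848


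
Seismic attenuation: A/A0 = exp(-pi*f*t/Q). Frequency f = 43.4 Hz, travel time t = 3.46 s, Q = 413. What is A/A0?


pi*f*t/Q = pi*43.4*3.46/413 = 1.142262
A/A0 = exp(-1.142262) = 0.319096

0.319096


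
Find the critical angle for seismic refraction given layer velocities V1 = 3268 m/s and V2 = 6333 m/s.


V1/V2 = 3268/6333 = 0.516027
theta_c = arcsin(0.516027) = 31.0661 degrees

31.0661


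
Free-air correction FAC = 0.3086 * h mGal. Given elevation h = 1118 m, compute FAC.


FAC = 0.3086 * h
= 0.3086 * 1118
= 345.0148 mGal

345.0148


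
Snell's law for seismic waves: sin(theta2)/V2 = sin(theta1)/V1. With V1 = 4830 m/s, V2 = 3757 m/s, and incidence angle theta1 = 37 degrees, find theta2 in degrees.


sin(theta1) = sin(37 deg) = 0.601815
sin(theta2) = V2/V1 * sin(theta1) = 3757/4830 * 0.601815 = 0.46812
theta2 = arcsin(0.46812) = 27.9123 degrees

27.9123


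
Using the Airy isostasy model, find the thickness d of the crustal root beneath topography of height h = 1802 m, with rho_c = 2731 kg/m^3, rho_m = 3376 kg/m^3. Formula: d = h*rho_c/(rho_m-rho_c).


rho_m - rho_c = 3376 - 2731 = 645
d = 1802 * 2731 / 645
= 4921262 / 645
= 7629.86 m

7629.86


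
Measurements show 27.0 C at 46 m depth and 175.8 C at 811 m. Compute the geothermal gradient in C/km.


dT = 175.8 - 27.0 = 148.8 C
dz = 811 - 46 = 765 m
gradient = dT/dz * 1000 = 148.8/765 * 1000 = 194.5098 C/km

194.5098


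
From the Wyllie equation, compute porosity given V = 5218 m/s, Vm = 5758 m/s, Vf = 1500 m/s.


1/V - 1/Vm = 1/5218 - 1/5758 = 1.797e-05
1/Vf - 1/Vm = 1/1500 - 1/5758 = 0.000493
phi = 1.797e-05 / 0.000493 = 0.0365

0.0365


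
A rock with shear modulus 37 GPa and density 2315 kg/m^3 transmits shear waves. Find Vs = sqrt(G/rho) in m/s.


Convert G to Pa: G = 37e9 Pa
Compute G/rho = 37e9 / 2315 = 15982721.3823
Vs = sqrt(15982721.3823) = 3997.84 m/s

3997.84


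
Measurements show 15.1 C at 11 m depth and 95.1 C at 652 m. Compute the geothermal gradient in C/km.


dT = 95.1 - 15.1 = 80.0 C
dz = 652 - 11 = 641 m
gradient = dT/dz * 1000 = 80.0/641 * 1000 = 124.805 C/km

124.805


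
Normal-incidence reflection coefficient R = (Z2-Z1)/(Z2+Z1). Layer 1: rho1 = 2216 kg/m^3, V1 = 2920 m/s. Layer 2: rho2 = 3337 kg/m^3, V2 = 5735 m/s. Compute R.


Z1 = 2216 * 2920 = 6470720
Z2 = 3337 * 5735 = 19137695
R = (19137695 - 6470720) / (19137695 + 6470720) = 12666975 / 25608415 = 0.4946

0.4946


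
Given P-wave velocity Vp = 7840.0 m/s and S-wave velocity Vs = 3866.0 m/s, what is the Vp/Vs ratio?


Vp/Vs = 7840.0 / 3866.0
= 2.0279

2.0279


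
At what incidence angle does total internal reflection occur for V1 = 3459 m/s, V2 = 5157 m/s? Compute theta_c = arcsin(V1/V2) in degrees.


V1/V2 = 3459/5157 = 0.670739
theta_c = arcsin(0.670739) = 42.1241 degrees

42.1241


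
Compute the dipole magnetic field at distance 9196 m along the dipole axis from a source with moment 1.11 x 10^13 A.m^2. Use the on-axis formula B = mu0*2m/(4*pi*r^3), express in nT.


m = 1.11 x 10^13 = 11100000000000 A.m^2
2m = 22200000000000 A.m^2
r^3 = 9196^3 = 777672761536
B = (4pi*10^-7) * 22200000000000 / (4*pi * 777672761536) * 1e9
= 27897342.763877 / 9772524138153.54 * 1e9
= 2854.6712 nT

2854.6712


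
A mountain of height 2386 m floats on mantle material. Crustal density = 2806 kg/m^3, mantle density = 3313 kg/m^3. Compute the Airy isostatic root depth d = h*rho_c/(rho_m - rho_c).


rho_m - rho_c = 3313 - 2806 = 507
d = 2386 * 2806 / 507
= 6695116 / 507
= 13205.36 m

13205.36


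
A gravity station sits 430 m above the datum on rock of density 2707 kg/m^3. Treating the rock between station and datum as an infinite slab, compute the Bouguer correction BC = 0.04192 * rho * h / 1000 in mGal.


BC = 0.04192 * rho * h / 1000
= 0.04192 * 2707 * 430 / 1000
= 48.7953 mGal

48.7953


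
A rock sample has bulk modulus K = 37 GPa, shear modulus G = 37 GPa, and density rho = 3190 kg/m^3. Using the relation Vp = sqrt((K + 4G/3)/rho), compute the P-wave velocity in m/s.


First compute the effective modulus:
K + 4G/3 = 37e9 + 4*37e9/3 = 86333333333.33 Pa
Then divide by density:
86333333333.33 / 3190 = 27063740.8568 Pa/(kg/m^3)
Take the square root:
Vp = sqrt(27063740.8568) = 5202.28 m/s

5202.28


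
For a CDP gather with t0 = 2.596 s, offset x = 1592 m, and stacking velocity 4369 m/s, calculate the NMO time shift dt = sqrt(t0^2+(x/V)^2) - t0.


x/Vnmo = 1592/4369 = 0.364385
(x/Vnmo)^2 = 0.132777
t0^2 = 6.739216
sqrt(6.739216 + 0.132777) = 2.621449
dt = 2.621449 - 2.596 = 0.025449

0.025449


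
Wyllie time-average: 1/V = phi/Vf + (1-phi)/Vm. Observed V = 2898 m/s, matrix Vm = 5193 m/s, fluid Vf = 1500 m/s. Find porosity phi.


1/V - 1/Vm = 1/2898 - 1/5193 = 0.0001525
1/Vf - 1/Vm = 1/1500 - 1/5193 = 0.0004741
phi = 0.0001525 / 0.0004741 = 0.3217

0.3217


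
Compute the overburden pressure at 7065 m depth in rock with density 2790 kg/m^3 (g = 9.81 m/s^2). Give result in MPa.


P = rho * g * z / 1e6
= 2790 * 9.81 * 7065 / 1e6
= 193368343.5 / 1e6
= 193.3683 MPa

193.3683


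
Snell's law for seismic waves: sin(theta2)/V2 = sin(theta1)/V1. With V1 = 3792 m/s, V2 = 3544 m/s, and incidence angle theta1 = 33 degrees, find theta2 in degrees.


sin(theta1) = sin(33 deg) = 0.544639
sin(theta2) = V2/V1 * sin(theta1) = 3544/3792 * 0.544639 = 0.509019
theta2 = arcsin(0.509019) = 30.5985 degrees

30.5985


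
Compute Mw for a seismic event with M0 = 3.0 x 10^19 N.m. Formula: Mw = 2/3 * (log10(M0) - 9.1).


log10(M0) = log10(3.0 x 10^19) = 19.4771
Mw = 2/3 * (19.4771 - 9.1)
= 2/3 * 10.3771
= 6.92

6.92


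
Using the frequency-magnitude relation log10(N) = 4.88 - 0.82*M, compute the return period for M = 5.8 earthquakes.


log10(N) = 4.88 - 0.82*5.8 = 0.124
N = 10^0.124 = 1.330454
T = 1/N = 1/1.330454 = 0.7516 years

0.7516


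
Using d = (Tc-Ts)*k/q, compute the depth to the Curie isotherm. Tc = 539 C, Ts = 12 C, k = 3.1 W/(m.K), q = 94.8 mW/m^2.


T_Curie - T_surf = 539 - 12 = 527 C
Convert q to W/m^2: 94.8 mW/m^2 = 0.0948 W/m^2
d = 527 * 3.1 / 0.0948 = 17233.12 m

17233.12


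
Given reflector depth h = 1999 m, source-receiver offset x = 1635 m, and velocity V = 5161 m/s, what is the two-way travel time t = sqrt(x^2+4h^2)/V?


x^2 + 4h^2 = 1635^2 + 4*1999^2 = 2673225 + 15984004 = 18657229
sqrt(18657229) = 4319.4015
t = 4319.4015 / 5161 = 0.8369 s

0.8369


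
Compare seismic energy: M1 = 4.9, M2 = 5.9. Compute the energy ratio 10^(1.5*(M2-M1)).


M2 - M1 = 5.9 - 4.9 = 1.0
1.5 * 1.0 = 1.5
ratio = 10^1.5 = 31.62

31.62


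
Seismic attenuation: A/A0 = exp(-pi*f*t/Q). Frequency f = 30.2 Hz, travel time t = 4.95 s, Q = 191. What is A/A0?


pi*f*t/Q = pi*30.2*4.95/191 = 2.458831
A/A0 = exp(-2.458831) = 0.085535

0.085535


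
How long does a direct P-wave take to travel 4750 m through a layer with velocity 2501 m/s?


t = x / V
= 4750 / 2501
= 1.8992 s

1.8992


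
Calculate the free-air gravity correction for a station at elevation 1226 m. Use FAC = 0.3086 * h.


FAC = 0.3086 * h
= 0.3086 * 1226
= 378.3436 mGal

378.3436


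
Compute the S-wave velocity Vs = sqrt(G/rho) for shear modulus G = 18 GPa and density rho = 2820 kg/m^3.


Convert G to Pa: G = 18e9 Pa
Compute G/rho = 18e9 / 2820 = 6382978.7234
Vs = sqrt(6382978.7234) = 2526.46 m/s

2526.46


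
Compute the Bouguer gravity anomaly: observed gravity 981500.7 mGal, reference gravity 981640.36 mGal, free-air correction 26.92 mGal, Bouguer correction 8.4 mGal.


BA = g_obs - g_ref + FAC - BC
= 981500.7 - 981640.36 + 26.92 - 8.4
= -121.14 mGal

-121.14


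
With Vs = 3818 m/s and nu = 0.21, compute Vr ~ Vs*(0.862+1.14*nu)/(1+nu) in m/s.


Numerator factor = 0.862 + 1.14*0.21 = 1.1014
Denominator = 1 + 0.21 = 1.21
Vr = 3818 * 1.1014 / 1.21 = 3475.33 m/s

3475.33


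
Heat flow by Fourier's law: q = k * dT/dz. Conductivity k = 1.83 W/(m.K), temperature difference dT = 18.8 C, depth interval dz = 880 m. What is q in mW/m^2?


q = k * dT / dz * 1000
= 1.83 * 18.8 / 880 * 1000
= 0.039095 * 1000
= 39.0955 mW/m^2

39.0955


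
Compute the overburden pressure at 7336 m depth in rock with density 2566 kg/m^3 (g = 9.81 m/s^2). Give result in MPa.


P = rho * g * z / 1e6
= 2566 * 9.81 * 7336 / 1e6
= 184665166.56 / 1e6
= 184.6652 MPa

184.6652


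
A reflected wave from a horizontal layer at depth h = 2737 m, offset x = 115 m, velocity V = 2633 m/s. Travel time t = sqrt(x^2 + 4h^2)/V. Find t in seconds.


x^2 + 4h^2 = 115^2 + 4*2737^2 = 13225 + 29964676 = 29977901
sqrt(29977901) = 5475.2078
t = 5475.2078 / 2633 = 2.0795 s

2.0795


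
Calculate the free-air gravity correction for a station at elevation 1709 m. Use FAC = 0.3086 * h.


FAC = 0.3086 * h
= 0.3086 * 1709
= 527.3974 mGal

527.3974


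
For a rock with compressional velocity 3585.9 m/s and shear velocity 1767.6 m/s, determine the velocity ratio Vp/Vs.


Vp/Vs = 3585.9 / 1767.6
= 2.0287

2.0287


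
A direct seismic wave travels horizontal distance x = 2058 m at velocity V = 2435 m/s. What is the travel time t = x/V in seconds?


t = x / V
= 2058 / 2435
= 0.8452 s

0.8452


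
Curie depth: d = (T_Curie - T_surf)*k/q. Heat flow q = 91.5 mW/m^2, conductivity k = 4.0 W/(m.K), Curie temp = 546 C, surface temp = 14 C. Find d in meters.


T_Curie - T_surf = 546 - 14 = 532 C
Convert q to W/m^2: 91.5 mW/m^2 = 0.0915 W/m^2
d = 532 * 4.0 / 0.0915 = 23256.83 m

23256.83


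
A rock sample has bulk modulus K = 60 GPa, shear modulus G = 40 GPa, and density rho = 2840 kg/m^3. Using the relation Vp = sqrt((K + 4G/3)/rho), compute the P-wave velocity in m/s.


First compute the effective modulus:
K + 4G/3 = 60e9 + 4*40e9/3 = 113333333333.33 Pa
Then divide by density:
113333333333.33 / 2840 = 39906103.2864 Pa/(kg/m^3)
Take the square root:
Vp = sqrt(39906103.2864) = 6317.13 m/s

6317.13


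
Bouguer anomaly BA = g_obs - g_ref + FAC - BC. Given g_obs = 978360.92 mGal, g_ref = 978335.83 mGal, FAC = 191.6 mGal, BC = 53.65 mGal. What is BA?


BA = g_obs - g_ref + FAC - BC
= 978360.92 - 978335.83 + 191.6 - 53.65
= 163.04 mGal

163.04


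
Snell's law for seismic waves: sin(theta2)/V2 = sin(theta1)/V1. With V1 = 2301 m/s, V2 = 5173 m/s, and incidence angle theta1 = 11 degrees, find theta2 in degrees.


sin(theta1) = sin(11 deg) = 0.190809
sin(theta2) = V2/V1 * sin(theta1) = 5173/2301 * 0.190809 = 0.428968
theta2 = arcsin(0.428968) = 25.4021 degrees

25.4021


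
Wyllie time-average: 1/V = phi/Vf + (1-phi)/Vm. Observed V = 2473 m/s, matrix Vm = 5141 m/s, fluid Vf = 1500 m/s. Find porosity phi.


1/V - 1/Vm = 1/2473 - 1/5141 = 0.00020985
1/Vf - 1/Vm = 1/1500 - 1/5141 = 0.00047215
phi = 0.00020985 / 0.00047215 = 0.4445

0.4445


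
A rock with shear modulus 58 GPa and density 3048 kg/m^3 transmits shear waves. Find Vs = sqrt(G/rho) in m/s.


Convert G to Pa: G = 58e9 Pa
Compute G/rho = 58e9 / 3048 = 19028871.3911
Vs = sqrt(19028871.3911) = 4362.21 m/s

4362.21


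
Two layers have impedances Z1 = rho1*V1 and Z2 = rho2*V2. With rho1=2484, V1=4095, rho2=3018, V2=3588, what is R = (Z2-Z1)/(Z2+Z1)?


Z1 = 2484 * 4095 = 10171980
Z2 = 3018 * 3588 = 10828584
R = (10828584 - 10171980) / (10828584 + 10171980) = 656604 / 21000564 = 0.0313

0.0313


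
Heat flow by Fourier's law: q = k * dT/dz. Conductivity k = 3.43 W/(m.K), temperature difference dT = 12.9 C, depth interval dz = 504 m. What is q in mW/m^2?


q = k * dT / dz * 1000
= 3.43 * 12.9 / 504 * 1000
= 0.087792 * 1000
= 87.7917 mW/m^2

87.7917


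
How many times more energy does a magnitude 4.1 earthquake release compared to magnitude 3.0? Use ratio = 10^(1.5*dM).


M2 - M1 = 4.1 - 3.0 = 1.1
1.5 * 1.1 = 1.65
ratio = 10^1.65 = 44.67

44.67


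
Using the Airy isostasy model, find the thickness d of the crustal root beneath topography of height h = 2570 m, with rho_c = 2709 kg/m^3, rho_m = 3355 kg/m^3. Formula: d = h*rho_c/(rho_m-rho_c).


rho_m - rho_c = 3355 - 2709 = 646
d = 2570 * 2709 / 646
= 6962130 / 646
= 10777.29 m

10777.29


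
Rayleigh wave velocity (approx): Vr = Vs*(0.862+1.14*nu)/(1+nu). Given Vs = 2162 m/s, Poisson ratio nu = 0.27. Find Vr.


Numerator factor = 0.862 + 1.14*0.27 = 1.1698
Denominator = 1 + 0.27 = 1.27
Vr = 2162 * 1.1698 / 1.27 = 1991.42 m/s

1991.42


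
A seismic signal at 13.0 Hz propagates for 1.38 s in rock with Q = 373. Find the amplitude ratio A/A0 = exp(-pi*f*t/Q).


pi*f*t/Q = pi*13.0*1.38/373 = 0.1511
A/A0 = exp(-0.1511) = 0.859762

0.859762


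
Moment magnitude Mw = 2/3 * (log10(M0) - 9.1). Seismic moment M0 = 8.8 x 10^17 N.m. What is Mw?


log10(M0) = log10(8.8 x 10^17) = 17.9445
Mw = 2/3 * (17.9445 - 9.1)
= 2/3 * 8.8445
= 5.9

5.9


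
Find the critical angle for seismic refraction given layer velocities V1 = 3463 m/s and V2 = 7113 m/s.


V1/V2 = 3463/7113 = 0.486855
theta_c = arcsin(0.486855) = 29.1341 degrees

29.1341


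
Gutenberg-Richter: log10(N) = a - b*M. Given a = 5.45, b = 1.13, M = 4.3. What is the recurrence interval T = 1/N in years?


log10(N) = 5.45 - 1.13*4.3 = 0.591
N = 10^0.591 = 3.89942
T = 1/N = 1/3.89942 = 0.2564 years

0.2564


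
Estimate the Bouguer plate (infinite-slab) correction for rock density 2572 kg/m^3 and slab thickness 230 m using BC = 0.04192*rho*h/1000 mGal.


BC = 0.04192 * rho * h / 1000
= 0.04192 * 2572 * 230 / 1000
= 24.7982 mGal

24.7982


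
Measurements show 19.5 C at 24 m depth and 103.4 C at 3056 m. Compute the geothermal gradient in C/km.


dT = 103.4 - 19.5 = 83.9 C
dz = 3056 - 24 = 3032 m
gradient = dT/dz * 1000 = 83.9/3032 * 1000 = 27.6715 C/km

27.6715


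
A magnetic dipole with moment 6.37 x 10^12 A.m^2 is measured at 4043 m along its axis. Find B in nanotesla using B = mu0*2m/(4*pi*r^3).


m = 6.37 x 10^12 = 6370000000000 A.m^2
2m = 12740000000000 A.m^2
r^3 = 4043^3 = 66086267507
B = (4pi*10^-7) * 12740000000000 / (4*pi * 66086267507) * 1e9
= 16009556.162694 / 830464530012.64 * 1e9
= 19277.8326 nT

19277.8326


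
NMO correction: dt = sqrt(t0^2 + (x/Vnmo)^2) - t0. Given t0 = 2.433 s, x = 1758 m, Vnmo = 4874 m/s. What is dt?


x/Vnmo = 1758/4874 = 0.360689
(x/Vnmo)^2 = 0.130097
t0^2 = 5.919489
sqrt(5.919489 + 0.130097) = 2.459591
dt = 2.459591 - 2.433 = 0.026591

0.026591


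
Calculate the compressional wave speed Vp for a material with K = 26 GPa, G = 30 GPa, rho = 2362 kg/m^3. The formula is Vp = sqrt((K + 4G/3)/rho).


First compute the effective modulus:
K + 4G/3 = 26e9 + 4*30e9/3 = 66000000000.0 Pa
Then divide by density:
66000000000.0 / 2362 = 27942421.6765 Pa/(kg/m^3)
Take the square root:
Vp = sqrt(27942421.6765) = 5286.06 m/s

5286.06


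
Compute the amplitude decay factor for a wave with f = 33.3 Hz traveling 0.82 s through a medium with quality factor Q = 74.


pi*f*t/Q = pi*33.3*0.82/74 = 1.159248
A/A0 = exp(-1.159248) = 0.313722

0.313722


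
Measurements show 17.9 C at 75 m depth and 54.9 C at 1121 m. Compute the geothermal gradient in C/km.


dT = 54.9 - 17.9 = 37.0 C
dz = 1121 - 75 = 1046 m
gradient = dT/dz * 1000 = 37.0/1046 * 1000 = 35.3728 C/km

35.3728


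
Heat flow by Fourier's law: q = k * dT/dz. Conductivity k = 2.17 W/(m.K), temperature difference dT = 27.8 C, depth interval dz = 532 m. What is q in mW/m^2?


q = k * dT / dz * 1000
= 2.17 * 27.8 / 532 * 1000
= 0.113395 * 1000
= 113.3947 mW/m^2

113.3947


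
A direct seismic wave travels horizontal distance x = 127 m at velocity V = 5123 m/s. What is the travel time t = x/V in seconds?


t = x / V
= 127 / 5123
= 0.0248 s

0.0248


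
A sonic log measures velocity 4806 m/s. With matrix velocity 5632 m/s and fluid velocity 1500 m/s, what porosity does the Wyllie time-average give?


1/V - 1/Vm = 1/4806 - 1/5632 = 3.052e-05
1/Vf - 1/Vm = 1/1500 - 1/5632 = 0.00048911
phi = 3.052e-05 / 0.00048911 = 0.0624

0.0624


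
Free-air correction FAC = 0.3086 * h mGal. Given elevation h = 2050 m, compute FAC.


FAC = 0.3086 * h
= 0.3086 * 2050
= 632.63 mGal

632.63


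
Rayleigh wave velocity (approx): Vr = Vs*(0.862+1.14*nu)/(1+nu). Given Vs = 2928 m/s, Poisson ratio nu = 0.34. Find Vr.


Numerator factor = 0.862 + 1.14*0.34 = 1.2496
Denominator = 1 + 0.34 = 1.34
Vr = 2928 * 1.2496 / 1.34 = 2730.47 m/s

2730.47


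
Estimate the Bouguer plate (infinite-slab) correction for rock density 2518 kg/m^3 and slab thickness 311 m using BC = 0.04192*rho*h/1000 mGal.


BC = 0.04192 * rho * h / 1000
= 0.04192 * 2518 * 311 / 1000
= 32.8275 mGal

32.8275


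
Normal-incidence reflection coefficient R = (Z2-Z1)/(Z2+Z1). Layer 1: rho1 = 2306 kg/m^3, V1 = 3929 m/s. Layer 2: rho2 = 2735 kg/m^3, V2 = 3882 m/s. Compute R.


Z1 = 2306 * 3929 = 9060274
Z2 = 2735 * 3882 = 10617270
R = (10617270 - 9060274) / (10617270 + 9060274) = 1556996 / 19677544 = 0.0791

0.0791


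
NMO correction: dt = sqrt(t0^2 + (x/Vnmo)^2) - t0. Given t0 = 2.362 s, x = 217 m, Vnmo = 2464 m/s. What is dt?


x/Vnmo = 217/2464 = 0.088068
(x/Vnmo)^2 = 0.007756
t0^2 = 5.579044
sqrt(5.579044 + 0.007756) = 2.363641
dt = 2.363641 - 2.362 = 0.001641

0.001641


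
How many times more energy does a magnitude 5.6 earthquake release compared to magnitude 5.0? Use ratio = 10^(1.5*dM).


M2 - M1 = 5.6 - 5.0 = 0.6
1.5 * 0.6 = 0.9
ratio = 10^0.9 = 7.94

7.94


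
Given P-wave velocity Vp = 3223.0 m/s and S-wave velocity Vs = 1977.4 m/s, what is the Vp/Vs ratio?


Vp/Vs = 3223.0 / 1977.4
= 1.6299

1.6299


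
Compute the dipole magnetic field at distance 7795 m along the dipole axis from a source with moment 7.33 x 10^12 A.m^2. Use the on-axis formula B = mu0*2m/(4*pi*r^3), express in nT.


m = 7.33 x 10^12 = 7330000000000 A.m^2
2m = 14660000000000 A.m^2
r^3 = 7795^3 = 473639984875
B = (4pi*10^-7) * 14660000000000 / (4*pi * 473639984875) * 1e9
= 18422299.320651 / 5951935587718.72 * 1e9
= 3095.1779 nT

3095.1779


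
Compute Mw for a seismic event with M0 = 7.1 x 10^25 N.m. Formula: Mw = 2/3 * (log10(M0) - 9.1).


log10(M0) = log10(7.1 x 10^25) = 25.8513
Mw = 2/3 * (25.8513 - 9.1)
= 2/3 * 16.7513
= 11.17

11.17


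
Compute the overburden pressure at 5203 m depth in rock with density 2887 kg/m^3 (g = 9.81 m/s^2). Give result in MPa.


P = rho * g * z / 1e6
= 2887 * 9.81 * 5203 / 1e6
= 147356608.41 / 1e6
= 147.3566 MPa

147.3566


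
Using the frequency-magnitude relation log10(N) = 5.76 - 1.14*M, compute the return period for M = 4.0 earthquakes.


log10(N) = 5.76 - 1.14*4.0 = 1.2
N = 10^1.2 = 15.848932
T = 1/N = 1/15.848932 = 0.0631 years

0.0631


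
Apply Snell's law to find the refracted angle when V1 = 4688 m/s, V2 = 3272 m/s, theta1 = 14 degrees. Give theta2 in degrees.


sin(theta1) = sin(14 deg) = 0.241922
sin(theta2) = V2/V1 * sin(theta1) = 3272/4688 * 0.241922 = 0.16885
theta2 = arcsin(0.16885) = 9.721 degrees

9.721


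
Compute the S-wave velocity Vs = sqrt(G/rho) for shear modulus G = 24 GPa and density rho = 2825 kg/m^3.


Convert G to Pa: G = 24e9 Pa
Compute G/rho = 24e9 / 2825 = 8495575.2212
Vs = sqrt(8495575.2212) = 2914.72 m/s

2914.72


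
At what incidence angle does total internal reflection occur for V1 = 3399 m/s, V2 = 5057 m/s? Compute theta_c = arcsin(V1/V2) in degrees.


V1/V2 = 3399/5057 = 0.672138
theta_c = arcsin(0.672138) = 42.2323 degrees

42.2323


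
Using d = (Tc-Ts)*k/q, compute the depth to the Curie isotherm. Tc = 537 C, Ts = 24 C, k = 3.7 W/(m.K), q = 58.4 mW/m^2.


T_Curie - T_surf = 537 - 24 = 513 C
Convert q to W/m^2: 58.4 mW/m^2 = 0.0584 W/m^2
d = 513 * 3.7 / 0.0584 = 32501.71 m

32501.71


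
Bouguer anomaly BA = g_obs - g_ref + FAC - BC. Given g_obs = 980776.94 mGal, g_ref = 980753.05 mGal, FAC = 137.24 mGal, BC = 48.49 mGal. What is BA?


BA = g_obs - g_ref + FAC - BC
= 980776.94 - 980753.05 + 137.24 - 48.49
= 112.64 mGal

112.64


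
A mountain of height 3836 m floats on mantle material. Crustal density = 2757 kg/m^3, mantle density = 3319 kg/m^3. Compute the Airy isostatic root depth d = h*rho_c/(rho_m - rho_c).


rho_m - rho_c = 3319 - 2757 = 562
d = 3836 * 2757 / 562
= 10575852 / 562
= 18818.24 m

18818.24


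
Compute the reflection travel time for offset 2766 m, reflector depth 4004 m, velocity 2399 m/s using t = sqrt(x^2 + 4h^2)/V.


x^2 + 4h^2 = 2766^2 + 4*4004^2 = 7650756 + 64128064 = 71778820
sqrt(71778820) = 8472.2382
t = 8472.2382 / 2399 = 3.5316 s

3.5316


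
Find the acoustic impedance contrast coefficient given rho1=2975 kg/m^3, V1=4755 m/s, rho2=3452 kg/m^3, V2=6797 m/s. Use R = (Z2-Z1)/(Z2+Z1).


Z1 = 2975 * 4755 = 14146125
Z2 = 3452 * 6797 = 23463244
R = (23463244 - 14146125) / (23463244 + 14146125) = 9317119 / 37609369 = 0.2477

0.2477


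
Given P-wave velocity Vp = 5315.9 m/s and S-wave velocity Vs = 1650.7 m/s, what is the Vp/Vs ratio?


Vp/Vs = 5315.9 / 1650.7
= 3.2204

3.2204


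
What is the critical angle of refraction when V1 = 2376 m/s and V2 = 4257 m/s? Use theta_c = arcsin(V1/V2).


V1/V2 = 2376/4257 = 0.55814
theta_c = arcsin(0.55814) = 33.9272 degrees

33.9272


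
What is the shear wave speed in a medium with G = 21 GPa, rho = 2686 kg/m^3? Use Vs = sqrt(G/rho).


Convert G to Pa: G = 21e9 Pa
Compute G/rho = 21e9 / 2686 = 7818317.2003
Vs = sqrt(7818317.2003) = 2796.13 m/s

2796.13


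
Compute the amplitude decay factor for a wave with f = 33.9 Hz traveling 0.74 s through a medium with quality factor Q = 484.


pi*f*t/Q = pi*33.9*0.74/484 = 0.162831
A/A0 = exp(-0.162831) = 0.849735

0.849735


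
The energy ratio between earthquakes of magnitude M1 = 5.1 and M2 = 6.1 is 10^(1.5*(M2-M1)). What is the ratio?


M2 - M1 = 6.1 - 5.1 = 1.0
1.5 * 1.0 = 1.5
ratio = 10^1.5 = 31.62

31.62


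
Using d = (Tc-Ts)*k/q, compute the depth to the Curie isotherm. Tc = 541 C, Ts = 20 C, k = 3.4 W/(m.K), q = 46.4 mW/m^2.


T_Curie - T_surf = 541 - 20 = 521 C
Convert q to W/m^2: 46.4 mW/m^2 = 0.0464 W/m^2
d = 521 * 3.4 / 0.0464 = 38176.72 m

38176.72


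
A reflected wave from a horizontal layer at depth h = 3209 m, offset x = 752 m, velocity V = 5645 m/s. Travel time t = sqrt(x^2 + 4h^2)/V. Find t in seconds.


x^2 + 4h^2 = 752^2 + 4*3209^2 = 565504 + 41190724 = 41756228
sqrt(41756228) = 6461.9059
t = 6461.9059 / 5645 = 1.1447 s

1.1447


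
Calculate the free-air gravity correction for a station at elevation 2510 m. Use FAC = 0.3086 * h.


FAC = 0.3086 * h
= 0.3086 * 2510
= 774.586 mGal

774.586


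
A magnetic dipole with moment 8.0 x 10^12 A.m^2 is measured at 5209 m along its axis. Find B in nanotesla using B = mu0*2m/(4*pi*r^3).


m = 8.0 x 10^12 = 8000000000000 A.m^2
2m = 16000000000000 A.m^2
r^3 = 5209^3 = 141339344329
B = (4pi*10^-7) * 16000000000000 / (4*pi * 141339344329) * 1e9
= 20106192.982975 / 1776122583228.74 * 1e9
= 11320.2733 nT

11320.2733


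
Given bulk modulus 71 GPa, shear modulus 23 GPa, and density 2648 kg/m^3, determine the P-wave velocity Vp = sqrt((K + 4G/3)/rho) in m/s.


First compute the effective modulus:
K + 4G/3 = 71e9 + 4*23e9/3 = 101666666666.67 Pa
Then divide by density:
101666666666.67 / 2648 = 38393756.2941 Pa/(kg/m^3)
Take the square root:
Vp = sqrt(38393756.2941) = 6196.27 m/s

6196.27


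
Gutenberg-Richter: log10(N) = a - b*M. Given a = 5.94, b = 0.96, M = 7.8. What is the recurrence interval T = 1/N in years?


log10(N) = 5.94 - 0.96*7.8 = -1.548
N = 10^-1.548 = 0.028314
T = 1/N = 1/0.028314 = 35.3183 years

35.3183


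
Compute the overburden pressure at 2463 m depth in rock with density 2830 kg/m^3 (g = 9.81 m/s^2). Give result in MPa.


P = rho * g * z / 1e6
= 2830 * 9.81 * 2463 / 1e6
= 68378544.9 / 1e6
= 68.3785 MPa

68.3785


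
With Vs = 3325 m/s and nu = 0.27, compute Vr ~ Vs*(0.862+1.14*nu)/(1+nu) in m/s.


Numerator factor = 0.862 + 1.14*0.27 = 1.1698
Denominator = 1 + 0.27 = 1.27
Vr = 3325 * 1.1698 / 1.27 = 3062.67 m/s

3062.67


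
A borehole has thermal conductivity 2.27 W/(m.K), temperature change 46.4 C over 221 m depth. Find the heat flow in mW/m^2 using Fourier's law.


q = k * dT / dz * 1000
= 2.27 * 46.4 / 221 * 1000
= 0.476597 * 1000
= 476.5973 mW/m^2

476.5973


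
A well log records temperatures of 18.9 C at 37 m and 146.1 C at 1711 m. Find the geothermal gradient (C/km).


dT = 146.1 - 18.9 = 127.2 C
dz = 1711 - 37 = 1674 m
gradient = dT/dz * 1000 = 127.2/1674 * 1000 = 75.9857 C/km

75.9857


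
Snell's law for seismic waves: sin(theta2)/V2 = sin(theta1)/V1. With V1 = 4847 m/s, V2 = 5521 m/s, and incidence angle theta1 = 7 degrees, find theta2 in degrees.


sin(theta1) = sin(7 deg) = 0.121869
sin(theta2) = V2/V1 * sin(theta1) = 5521/4847 * 0.121869 = 0.138816
theta2 = arcsin(0.138816) = 7.9793 degrees

7.9793


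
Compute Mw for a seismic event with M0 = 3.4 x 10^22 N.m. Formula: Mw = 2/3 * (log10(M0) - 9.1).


log10(M0) = log10(3.4 x 10^22) = 22.5315
Mw = 2/3 * (22.5315 - 9.1)
= 2/3 * 13.4315
= 8.95

8.95


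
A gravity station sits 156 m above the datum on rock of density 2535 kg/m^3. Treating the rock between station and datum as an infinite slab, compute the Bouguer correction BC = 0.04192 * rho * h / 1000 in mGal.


BC = 0.04192 * rho * h / 1000
= 0.04192 * 2535 * 156 / 1000
= 16.5777 mGal

16.5777


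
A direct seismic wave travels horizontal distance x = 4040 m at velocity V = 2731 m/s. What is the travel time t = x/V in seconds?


t = x / V
= 4040 / 2731
= 1.4793 s

1.4793


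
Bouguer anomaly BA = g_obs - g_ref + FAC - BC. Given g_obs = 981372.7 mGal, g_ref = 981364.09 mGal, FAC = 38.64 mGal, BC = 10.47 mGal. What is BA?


BA = g_obs - g_ref + FAC - BC
= 981372.7 - 981364.09 + 38.64 - 10.47
= 36.78 mGal

36.78


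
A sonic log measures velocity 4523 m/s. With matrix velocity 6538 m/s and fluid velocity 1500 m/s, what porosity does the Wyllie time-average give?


1/V - 1/Vm = 1/4523 - 1/6538 = 6.814e-05
1/Vf - 1/Vm = 1/1500 - 1/6538 = 0.00051371
phi = 6.814e-05 / 0.00051371 = 0.1326

0.1326


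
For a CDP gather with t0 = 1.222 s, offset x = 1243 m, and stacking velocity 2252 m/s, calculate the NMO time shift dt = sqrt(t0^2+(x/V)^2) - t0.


x/Vnmo = 1243/2252 = 0.551954
(x/Vnmo)^2 = 0.304653
t0^2 = 1.493284
sqrt(1.493284 + 0.304653) = 1.340872
dt = 1.340872 - 1.222 = 0.118872

0.118872


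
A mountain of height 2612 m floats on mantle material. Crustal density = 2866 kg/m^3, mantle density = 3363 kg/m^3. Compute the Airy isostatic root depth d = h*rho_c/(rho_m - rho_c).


rho_m - rho_c = 3363 - 2866 = 497
d = 2612 * 2866 / 497
= 7485992 / 497
= 15062.36 m

15062.36


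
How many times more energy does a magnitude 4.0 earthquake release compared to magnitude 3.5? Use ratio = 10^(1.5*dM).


M2 - M1 = 4.0 - 3.5 = 0.5
1.5 * 0.5 = 0.75
ratio = 10^0.75 = 5.62

5.62


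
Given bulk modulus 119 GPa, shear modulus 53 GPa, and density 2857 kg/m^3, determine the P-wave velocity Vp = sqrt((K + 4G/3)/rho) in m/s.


First compute the effective modulus:
K + 4G/3 = 119e9 + 4*53e9/3 = 189666666666.67 Pa
Then divide by density:
189666666666.67 / 2857 = 66386652.666 Pa/(kg/m^3)
Take the square root:
Vp = sqrt(66386652.666) = 8147.8 m/s

8147.8


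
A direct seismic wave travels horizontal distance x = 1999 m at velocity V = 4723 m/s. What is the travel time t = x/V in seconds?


t = x / V
= 1999 / 4723
= 0.4232 s

0.4232


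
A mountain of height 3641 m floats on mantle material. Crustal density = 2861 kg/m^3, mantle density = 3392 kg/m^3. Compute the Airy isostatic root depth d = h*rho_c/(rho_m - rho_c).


rho_m - rho_c = 3392 - 2861 = 531
d = 3641 * 2861 / 531
= 10416901 / 531
= 19617.52 m

19617.52


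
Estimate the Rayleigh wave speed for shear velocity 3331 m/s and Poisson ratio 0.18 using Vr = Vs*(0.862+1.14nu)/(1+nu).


Numerator factor = 0.862 + 1.14*0.18 = 1.0672
Denominator = 1 + 0.18 = 1.18
Vr = 3331 * 1.0672 / 1.18 = 3012.58 m/s

3012.58


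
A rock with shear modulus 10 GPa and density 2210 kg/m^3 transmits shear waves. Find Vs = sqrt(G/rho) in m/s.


Convert G to Pa: G = 10e9 Pa
Compute G/rho = 10e9 / 2210 = 4524886.8778
Vs = sqrt(4524886.8778) = 2127.18 m/s

2127.18


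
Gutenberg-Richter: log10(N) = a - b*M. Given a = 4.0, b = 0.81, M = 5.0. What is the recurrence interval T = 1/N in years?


log10(N) = 4.0 - 0.81*5.0 = -0.05
N = 10^-0.05 = 0.891251
T = 1/N = 1/0.891251 = 1.122 years

1.122
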